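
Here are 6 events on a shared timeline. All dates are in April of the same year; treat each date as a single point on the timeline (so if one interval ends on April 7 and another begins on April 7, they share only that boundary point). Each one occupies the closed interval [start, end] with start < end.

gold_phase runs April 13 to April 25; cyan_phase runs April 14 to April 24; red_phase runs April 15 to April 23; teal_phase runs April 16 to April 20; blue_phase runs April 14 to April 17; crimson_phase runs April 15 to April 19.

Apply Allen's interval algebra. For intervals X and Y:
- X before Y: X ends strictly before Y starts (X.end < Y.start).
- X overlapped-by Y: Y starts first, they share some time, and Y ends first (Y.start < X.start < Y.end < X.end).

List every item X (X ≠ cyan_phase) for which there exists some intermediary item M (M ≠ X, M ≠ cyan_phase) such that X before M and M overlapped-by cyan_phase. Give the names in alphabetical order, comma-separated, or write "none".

Target cyan_phase = [April 14, April 24].
Intermediaries M with M overlapped-by cyan_phase: none.
Union: none.

none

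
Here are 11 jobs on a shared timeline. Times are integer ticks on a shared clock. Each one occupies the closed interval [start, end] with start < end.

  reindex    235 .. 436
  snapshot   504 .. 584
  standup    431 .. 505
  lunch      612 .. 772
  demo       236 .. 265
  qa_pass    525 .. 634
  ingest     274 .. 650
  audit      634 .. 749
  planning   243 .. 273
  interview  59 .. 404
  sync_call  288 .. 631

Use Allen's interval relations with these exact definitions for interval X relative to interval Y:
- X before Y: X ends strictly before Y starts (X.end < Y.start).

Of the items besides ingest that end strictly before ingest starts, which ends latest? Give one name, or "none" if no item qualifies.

Target ingest = [274, 650].
audit [634, 749] → overlapped-by → excluded.
demo [236, 265] → before → candidate.
interview [59, 404] → overlaps → excluded.
lunch [612, 772] → overlapped-by → excluded.
planning [243, 273] → before → candidate.
qa_pass [525, 634] → during → excluded.
reindex [235, 436] → overlaps → excluded.
snapshot [504, 584] → during → excluded.
standup [431, 505] → during → excluded.
sync_call [288, 631] → during → excluded.
Among candidates, latest end is 273 → planning.

planning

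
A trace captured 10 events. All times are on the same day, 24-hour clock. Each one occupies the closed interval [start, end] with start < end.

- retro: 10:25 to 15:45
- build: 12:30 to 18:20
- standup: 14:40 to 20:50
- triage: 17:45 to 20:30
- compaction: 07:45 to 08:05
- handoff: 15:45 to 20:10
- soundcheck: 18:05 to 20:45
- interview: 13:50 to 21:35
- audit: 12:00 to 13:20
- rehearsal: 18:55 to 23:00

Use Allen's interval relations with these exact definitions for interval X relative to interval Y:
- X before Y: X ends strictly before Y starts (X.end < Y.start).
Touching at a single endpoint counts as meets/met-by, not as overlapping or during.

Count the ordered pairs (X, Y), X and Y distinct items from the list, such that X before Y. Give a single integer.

19

Checking all 90 ordered pairs for relation 'before'; matching pairs in alphabetical order:
(audit, handoff): audit before handoff ✓
(audit, interview): audit before interview ✓
(audit, rehearsal): audit before rehearsal ✓
(audit, soundcheck): audit before soundcheck ✓
(audit, standup): audit before standup ✓
(audit, triage): audit before triage ✓
(build, rehearsal): build before rehearsal ✓
(compaction, audit): compaction before audit ✓
(compaction, build): compaction before build ✓
(compaction, handoff): compaction before handoff ✓
(compaction, interview): compaction before interview ✓
(compaction, rehearsal): compaction before rehearsal ✓
(compaction, retro): compaction before retro ✓
(compaction, soundcheck): compaction before soundcheck ✓
(compaction, standup): compaction before standup ✓
(compaction, triage): compaction before triage ✓
(retro, rehearsal): retro before rehearsal ✓
(retro, soundcheck): retro before soundcheck ✓
(retro, triage): retro before triage ✓
Count: 19.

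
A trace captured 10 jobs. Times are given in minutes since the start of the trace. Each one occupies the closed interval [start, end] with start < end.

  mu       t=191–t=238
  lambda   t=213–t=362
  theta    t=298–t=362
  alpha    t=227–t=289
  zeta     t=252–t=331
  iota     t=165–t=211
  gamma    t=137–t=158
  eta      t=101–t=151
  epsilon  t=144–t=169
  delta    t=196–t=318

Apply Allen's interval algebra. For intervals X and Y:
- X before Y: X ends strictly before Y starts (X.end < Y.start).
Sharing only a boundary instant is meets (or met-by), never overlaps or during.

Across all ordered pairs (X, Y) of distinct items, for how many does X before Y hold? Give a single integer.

Checking all 90 ordered pairs for relation 'before'; matching pairs in alphabetical order:
(alpha, theta): alpha before theta ✓
(epsilon, alpha): epsilon before alpha ✓
(epsilon, delta): epsilon before delta ✓
(epsilon, lambda): epsilon before lambda ✓
(epsilon, mu): epsilon before mu ✓
(epsilon, theta): epsilon before theta ✓
(epsilon, zeta): epsilon before zeta ✓
(eta, alpha): eta before alpha ✓
(eta, delta): eta before delta ✓
(eta, iota): eta before iota ✓
(eta, lambda): eta before lambda ✓
(eta, mu): eta before mu ✓
(eta, theta): eta before theta ✓
(eta, zeta): eta before zeta ✓
(gamma, alpha): gamma before alpha ✓
(gamma, delta): gamma before delta ✓
(gamma, iota): gamma before iota ✓
(gamma, lambda): gamma before lambda ✓
(gamma, mu): gamma before mu ✓
(gamma, theta): gamma before theta ✓
(gamma, zeta): gamma before zeta ✓
(iota, alpha): iota before alpha ✓
(iota, lambda): iota before lambda ✓
(iota, theta): iota before theta ✓
... plus 3 further pairs not listed.
Count: 27.

27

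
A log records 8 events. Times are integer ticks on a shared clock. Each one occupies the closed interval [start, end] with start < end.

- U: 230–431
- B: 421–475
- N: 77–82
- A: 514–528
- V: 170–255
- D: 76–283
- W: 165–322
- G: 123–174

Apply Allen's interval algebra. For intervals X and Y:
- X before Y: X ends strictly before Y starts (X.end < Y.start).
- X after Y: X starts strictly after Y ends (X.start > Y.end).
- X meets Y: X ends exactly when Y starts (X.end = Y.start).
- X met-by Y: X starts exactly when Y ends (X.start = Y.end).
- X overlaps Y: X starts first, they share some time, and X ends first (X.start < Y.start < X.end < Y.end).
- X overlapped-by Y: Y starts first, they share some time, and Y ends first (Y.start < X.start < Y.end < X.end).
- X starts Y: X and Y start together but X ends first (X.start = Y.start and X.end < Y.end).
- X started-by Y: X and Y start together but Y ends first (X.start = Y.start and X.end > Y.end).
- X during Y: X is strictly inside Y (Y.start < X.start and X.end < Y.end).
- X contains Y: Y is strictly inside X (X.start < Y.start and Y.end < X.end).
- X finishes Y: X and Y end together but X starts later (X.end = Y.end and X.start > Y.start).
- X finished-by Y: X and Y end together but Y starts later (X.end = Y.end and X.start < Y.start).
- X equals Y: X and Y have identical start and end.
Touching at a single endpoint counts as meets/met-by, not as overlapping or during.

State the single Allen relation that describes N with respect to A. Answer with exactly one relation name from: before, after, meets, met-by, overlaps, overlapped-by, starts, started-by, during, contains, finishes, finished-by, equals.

N = [77, 82]; A = [514, 528].
Compare endpoints: N.start < A.start, N.start < A.end, N.end < A.start, N.end < A.end.
That pattern is 'before'.

before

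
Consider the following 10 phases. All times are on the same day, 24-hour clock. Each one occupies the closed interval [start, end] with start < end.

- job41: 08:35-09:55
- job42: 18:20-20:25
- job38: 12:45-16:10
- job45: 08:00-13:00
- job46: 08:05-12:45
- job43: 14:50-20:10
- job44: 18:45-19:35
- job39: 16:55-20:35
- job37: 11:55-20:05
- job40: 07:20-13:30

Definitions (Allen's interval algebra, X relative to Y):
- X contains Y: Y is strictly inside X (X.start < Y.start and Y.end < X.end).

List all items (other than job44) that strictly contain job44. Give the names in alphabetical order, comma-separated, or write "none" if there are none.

job37, job39, job42, job43

Target job44 = [18:45, 19:35].
job37 [11:55, 20:05] → contains → yes.
job38 [12:45, 16:10] → before → no.
job39 [16:55, 20:35] → contains → yes.
job40 [07:20, 13:30] → before → no.
job41 [08:35, 09:55] → before → no.
job42 [18:20, 20:25] → contains → yes.
job43 [14:50, 20:10] → contains → yes.
job45 [08:00, 13:00] → before → no.
job46 [08:05, 12:45] → before → no.
Result: job37, job39, job42, job43.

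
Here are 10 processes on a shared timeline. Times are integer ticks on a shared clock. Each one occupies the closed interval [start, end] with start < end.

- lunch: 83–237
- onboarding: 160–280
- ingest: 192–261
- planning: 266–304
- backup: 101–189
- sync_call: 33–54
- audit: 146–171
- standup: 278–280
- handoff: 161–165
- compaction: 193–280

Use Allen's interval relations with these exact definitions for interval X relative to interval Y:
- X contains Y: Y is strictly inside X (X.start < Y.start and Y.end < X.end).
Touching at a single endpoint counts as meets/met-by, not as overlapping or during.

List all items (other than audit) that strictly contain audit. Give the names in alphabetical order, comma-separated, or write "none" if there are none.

backup, lunch

Target audit = [146, 171].
backup [101, 189] → contains → yes.
compaction [193, 280] → after → no.
handoff [161, 165] → during → no.
ingest [192, 261] → after → no.
lunch [83, 237] → contains → yes.
onboarding [160, 280] → overlapped-by → no.
planning [266, 304] → after → no.
standup [278, 280] → after → no.
sync_call [33, 54] → before → no.
Result: backup, lunch.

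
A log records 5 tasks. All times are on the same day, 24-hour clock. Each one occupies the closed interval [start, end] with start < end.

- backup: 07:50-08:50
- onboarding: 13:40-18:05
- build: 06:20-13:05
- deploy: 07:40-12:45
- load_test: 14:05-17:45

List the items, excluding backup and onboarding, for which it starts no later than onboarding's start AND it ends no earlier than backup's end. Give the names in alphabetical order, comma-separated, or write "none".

Conditions: its start is no later than onboarding's start (X.start <= 13:40) AND its end is no earlier than backup's end (X.end >= 08:50).
build: start 06:20 <= 13:40? ✓; end 13:05 >= 08:50? ✓ → yes.
deploy: start 07:40 <= 13:40? ✓; end 12:45 >= 08:50? ✓ → yes.
load_test: start 14:05 <= 13:40? ✗; end 17:45 >= 08:50? ✓ → no.
Result: build, deploy.

build, deploy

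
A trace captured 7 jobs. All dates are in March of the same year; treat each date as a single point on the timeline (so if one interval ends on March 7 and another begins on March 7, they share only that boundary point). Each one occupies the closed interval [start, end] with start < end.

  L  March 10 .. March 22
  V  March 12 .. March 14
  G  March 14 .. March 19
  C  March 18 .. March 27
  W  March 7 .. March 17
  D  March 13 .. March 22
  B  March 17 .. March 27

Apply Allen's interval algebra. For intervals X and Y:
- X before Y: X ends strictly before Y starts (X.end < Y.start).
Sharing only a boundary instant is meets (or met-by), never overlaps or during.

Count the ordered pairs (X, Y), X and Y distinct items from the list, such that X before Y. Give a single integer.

3

Checking all 42 ordered pairs for relation 'before'; matching pairs in alphabetical order:
(V, B): V before B ✓
(V, C): V before C ✓
(W, C): W before C ✓
Count: 3.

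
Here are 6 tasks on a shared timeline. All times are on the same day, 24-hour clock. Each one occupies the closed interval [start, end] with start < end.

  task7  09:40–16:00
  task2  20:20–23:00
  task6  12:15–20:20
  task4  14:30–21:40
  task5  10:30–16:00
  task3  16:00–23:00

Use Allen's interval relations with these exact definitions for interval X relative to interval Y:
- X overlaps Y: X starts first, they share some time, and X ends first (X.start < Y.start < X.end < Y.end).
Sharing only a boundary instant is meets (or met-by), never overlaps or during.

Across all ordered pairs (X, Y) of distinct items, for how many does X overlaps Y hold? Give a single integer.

Checking all 30 ordered pairs for relation 'overlaps'; matching pairs in alphabetical order:
(task4, task2): task4 overlaps task2 ✓
(task4, task3): task4 overlaps task3 ✓
(task5, task4): task5 overlaps task4 ✓
(task5, task6): task5 overlaps task6 ✓
(task6, task3): task6 overlaps task3 ✓
(task6, task4): task6 overlaps task4 ✓
(task7, task4): task7 overlaps task4 ✓
(task7, task6): task7 overlaps task6 ✓
Count: 8.

8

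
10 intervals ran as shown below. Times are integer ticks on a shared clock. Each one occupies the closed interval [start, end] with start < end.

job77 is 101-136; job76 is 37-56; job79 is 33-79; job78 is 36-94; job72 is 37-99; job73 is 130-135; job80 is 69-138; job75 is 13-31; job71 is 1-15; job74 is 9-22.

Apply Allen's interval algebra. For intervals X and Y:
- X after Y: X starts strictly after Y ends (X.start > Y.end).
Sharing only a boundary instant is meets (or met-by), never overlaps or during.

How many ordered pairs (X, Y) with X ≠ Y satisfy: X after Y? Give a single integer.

30

Checking all 90 ordered pairs for relation 'after'; matching pairs in alphabetical order:
(job72, job71): job72 after job71 ✓
(job72, job74): job72 after job74 ✓
(job72, job75): job72 after job75 ✓
(job73, job71): job73 after job71 ✓
(job73, job72): job73 after job72 ✓
(job73, job74): job73 after job74 ✓
(job73, job75): job73 after job75 ✓
(job73, job76): job73 after job76 ✓
(job73, job78): job73 after job78 ✓
(job73, job79): job73 after job79 ✓
(job76, job71): job76 after job71 ✓
(job76, job74): job76 after job74 ✓
(job76, job75): job76 after job75 ✓
(job77, job71): job77 after job71 ✓
(job77, job72): job77 after job72 ✓
(job77, job74): job77 after job74 ✓
(job77, job75): job77 after job75 ✓
(job77, job76): job77 after job76 ✓
(job77, job78): job77 after job78 ✓
(job77, job79): job77 after job79 ✓
(job78, job71): job78 after job71 ✓
(job78, job74): job78 after job74 ✓
(job78, job75): job78 after job75 ✓
(job79, job71): job79 after job71 ✓
... plus 6 further pairs not listed.
Count: 30.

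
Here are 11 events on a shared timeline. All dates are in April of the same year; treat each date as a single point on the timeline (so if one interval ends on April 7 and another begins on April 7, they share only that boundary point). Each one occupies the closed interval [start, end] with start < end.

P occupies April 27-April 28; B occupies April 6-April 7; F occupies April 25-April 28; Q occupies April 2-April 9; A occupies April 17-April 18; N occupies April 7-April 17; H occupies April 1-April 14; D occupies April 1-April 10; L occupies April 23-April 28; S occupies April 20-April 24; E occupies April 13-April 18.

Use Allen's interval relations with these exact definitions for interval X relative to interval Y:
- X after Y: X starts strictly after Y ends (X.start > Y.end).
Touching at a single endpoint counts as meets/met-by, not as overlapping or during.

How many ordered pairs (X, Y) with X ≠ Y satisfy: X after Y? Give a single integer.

Checking all 110 ordered pairs for relation 'after'; matching pairs in alphabetical order:
(A, B): A after B ✓
(A, D): A after D ✓
(A, H): A after H ✓
(A, Q): A after Q ✓
(E, B): E after B ✓
(E, D): E after D ✓
(E, Q): E after Q ✓
(F, A): F after A ✓
(F, B): F after B ✓
(F, D): F after D ✓
(F, E): F after E ✓
(F, H): F after H ✓
(F, N): F after N ✓
(F, Q): F after Q ✓
(F, S): F after S ✓
(L, A): L after A ✓
(L, B): L after B ✓
(L, D): L after D ✓
(L, E): L after E ✓
(L, H): L after H ✓
(L, N): L after N ✓
(L, Q): L after Q ✓
(P, A): P after A ✓
(P, B): P after B ✓
... plus 13 further pairs not listed.
Count: 37.

37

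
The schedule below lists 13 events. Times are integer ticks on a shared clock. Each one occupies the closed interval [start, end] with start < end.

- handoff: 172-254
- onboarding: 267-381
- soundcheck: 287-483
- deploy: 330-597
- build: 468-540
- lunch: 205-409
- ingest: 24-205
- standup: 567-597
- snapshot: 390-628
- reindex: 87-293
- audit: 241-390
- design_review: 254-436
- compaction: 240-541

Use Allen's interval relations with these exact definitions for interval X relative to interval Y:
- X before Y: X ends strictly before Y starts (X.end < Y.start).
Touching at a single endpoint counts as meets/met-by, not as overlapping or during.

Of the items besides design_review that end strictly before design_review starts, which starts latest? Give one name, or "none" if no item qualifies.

Target design_review = [254, 436].
audit [241, 390] → overlaps → excluded.
build [468, 540] → after → excluded.
compaction [240, 541] → contains → excluded.
deploy [330, 597] → overlapped-by → excluded.
handoff [172, 254] → meets → excluded.
ingest [24, 205] → before → candidate.
lunch [205, 409] → overlaps → excluded.
onboarding [267, 381] → during → excluded.
reindex [87, 293] → overlaps → excluded.
snapshot [390, 628] → overlapped-by → excluded.
soundcheck [287, 483] → overlapped-by → excluded.
standup [567, 597] → after → excluded.
Among candidates, latest start is 24 → ingest.

ingest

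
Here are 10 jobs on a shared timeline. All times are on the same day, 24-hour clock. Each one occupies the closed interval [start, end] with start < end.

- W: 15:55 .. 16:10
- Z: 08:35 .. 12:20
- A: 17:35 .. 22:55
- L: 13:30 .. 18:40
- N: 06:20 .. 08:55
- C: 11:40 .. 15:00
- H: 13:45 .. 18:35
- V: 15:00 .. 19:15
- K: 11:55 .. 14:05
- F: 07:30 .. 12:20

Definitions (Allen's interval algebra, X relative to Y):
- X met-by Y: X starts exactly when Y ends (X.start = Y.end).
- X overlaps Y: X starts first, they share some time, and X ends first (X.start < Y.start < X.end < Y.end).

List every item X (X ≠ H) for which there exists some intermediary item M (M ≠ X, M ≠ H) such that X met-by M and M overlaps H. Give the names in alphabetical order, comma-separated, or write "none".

Target H = [13:45, 18:35].
Intermediaries M with M overlaps H: C, K.
Via C — items with X met-by C: V.
Via K — items with X met-by K: none.
Union: V.

V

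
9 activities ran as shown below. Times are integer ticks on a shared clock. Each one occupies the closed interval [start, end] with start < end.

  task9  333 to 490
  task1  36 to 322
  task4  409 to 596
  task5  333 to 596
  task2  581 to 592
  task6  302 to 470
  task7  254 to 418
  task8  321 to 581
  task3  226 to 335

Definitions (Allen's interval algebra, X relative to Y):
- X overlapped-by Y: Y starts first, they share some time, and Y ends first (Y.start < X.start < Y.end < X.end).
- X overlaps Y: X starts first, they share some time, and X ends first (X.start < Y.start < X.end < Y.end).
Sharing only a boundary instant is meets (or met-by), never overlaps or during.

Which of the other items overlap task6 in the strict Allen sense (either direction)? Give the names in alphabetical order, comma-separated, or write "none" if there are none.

Target task6 = [302, 470].
task1 [36, 322] → overlaps → yes.
task2 [581, 592] → after → no.
task3 [226, 335] → overlaps → yes.
task4 [409, 596] → overlapped-by → yes.
task5 [333, 596] → overlapped-by → yes.
task7 [254, 418] → overlaps → yes.
task8 [321, 581] → overlapped-by → yes.
task9 [333, 490] → overlapped-by → yes.
Result: task1, task3, task4, task5, task7, task8, task9.

task1, task3, task4, task5, task7, task8, task9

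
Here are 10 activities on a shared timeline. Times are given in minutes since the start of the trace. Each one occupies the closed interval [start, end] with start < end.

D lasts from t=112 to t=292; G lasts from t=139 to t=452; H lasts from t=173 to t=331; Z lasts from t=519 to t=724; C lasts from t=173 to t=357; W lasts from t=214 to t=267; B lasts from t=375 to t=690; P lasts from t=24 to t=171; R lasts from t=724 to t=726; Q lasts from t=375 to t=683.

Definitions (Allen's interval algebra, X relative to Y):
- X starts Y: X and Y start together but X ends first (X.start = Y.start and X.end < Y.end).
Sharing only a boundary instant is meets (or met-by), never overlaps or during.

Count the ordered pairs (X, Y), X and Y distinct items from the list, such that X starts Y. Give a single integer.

2

Checking all 90 ordered pairs for relation 'starts'; matching pairs in alphabetical order:
(H, C): H starts C ✓
(Q, B): Q starts B ✓
Count: 2.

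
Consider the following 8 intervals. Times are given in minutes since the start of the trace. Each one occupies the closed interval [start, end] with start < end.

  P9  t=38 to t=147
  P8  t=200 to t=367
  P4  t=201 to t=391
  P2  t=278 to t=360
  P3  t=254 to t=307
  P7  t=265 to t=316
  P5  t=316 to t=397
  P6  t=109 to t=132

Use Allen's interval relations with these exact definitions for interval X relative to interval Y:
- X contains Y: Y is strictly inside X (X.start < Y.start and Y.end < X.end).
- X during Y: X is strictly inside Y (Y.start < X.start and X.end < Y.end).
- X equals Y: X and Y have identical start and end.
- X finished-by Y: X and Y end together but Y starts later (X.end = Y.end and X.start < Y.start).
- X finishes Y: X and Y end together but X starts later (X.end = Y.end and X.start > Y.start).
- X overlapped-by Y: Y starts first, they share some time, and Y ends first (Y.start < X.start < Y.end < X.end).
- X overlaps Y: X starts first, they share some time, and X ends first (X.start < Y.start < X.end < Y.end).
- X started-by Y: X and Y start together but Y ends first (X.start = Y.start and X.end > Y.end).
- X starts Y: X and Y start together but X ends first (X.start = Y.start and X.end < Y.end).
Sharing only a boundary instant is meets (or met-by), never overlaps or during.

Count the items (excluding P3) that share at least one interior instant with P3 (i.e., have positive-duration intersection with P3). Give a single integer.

4

Target P3 = [t=254, t=307].
P2 [t=278, t=360] → overlapped-by → counts.
P4 [t=201, t=391] → contains → counts.
P5 [t=316, t=397] → after → no.
P6 [t=109, t=132] → before → no.
P7 [t=265, t=316] → overlapped-by → counts.
P8 [t=200, t=367] → contains → counts.
P9 [t=38, t=147] → before → no.
Total: 4.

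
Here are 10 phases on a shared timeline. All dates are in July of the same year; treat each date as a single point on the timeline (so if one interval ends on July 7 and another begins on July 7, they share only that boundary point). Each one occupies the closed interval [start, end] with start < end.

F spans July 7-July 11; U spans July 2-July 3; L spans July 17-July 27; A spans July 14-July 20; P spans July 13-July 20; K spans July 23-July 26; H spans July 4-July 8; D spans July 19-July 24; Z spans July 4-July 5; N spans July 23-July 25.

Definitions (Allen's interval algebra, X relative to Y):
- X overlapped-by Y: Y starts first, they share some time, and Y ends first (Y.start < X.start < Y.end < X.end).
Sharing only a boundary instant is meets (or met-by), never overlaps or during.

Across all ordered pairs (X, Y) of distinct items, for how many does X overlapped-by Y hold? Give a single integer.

Checking all 90 ordered pairs for relation 'overlapped-by'; matching pairs in alphabetical order:
(D, A): D overlapped-by A ✓
(D, P): D overlapped-by P ✓
(F, H): F overlapped-by H ✓
(K, D): K overlapped-by D ✓
(L, A): L overlapped-by A ✓
(L, P): L overlapped-by P ✓
(N, D): N overlapped-by D ✓
Count: 7.

7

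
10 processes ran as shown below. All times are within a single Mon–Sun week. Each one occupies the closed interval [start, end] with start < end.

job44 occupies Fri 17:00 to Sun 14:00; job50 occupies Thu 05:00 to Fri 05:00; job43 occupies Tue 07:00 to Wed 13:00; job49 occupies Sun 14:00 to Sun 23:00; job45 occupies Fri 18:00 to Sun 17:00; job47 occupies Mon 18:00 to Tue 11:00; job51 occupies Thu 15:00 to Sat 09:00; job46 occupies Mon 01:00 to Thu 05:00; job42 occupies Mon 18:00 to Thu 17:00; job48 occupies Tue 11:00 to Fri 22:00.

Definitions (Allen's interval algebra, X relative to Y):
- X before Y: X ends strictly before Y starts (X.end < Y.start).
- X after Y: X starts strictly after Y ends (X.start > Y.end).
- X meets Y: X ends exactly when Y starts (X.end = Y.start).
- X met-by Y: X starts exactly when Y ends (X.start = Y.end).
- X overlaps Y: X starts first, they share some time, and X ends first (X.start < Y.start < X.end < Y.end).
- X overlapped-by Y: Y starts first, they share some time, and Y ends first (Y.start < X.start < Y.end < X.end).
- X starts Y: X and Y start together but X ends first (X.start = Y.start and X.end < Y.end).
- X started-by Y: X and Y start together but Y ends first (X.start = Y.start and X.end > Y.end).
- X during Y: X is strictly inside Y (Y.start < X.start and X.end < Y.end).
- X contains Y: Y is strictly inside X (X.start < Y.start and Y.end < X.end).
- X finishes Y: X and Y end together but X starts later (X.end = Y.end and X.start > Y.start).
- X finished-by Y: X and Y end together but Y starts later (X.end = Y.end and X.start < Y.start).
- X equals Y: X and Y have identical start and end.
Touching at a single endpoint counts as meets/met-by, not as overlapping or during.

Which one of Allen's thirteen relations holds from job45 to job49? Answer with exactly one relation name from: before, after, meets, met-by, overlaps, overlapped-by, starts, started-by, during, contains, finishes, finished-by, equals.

overlaps

job45 = [Fri 18:00, Sun 17:00]; job49 = [Sun 14:00, Sun 23:00].
Compare endpoints: job45.start < job49.start, job45.start < job49.end, job45.end > job49.start, job45.end < job49.end.
That pattern is 'overlaps'.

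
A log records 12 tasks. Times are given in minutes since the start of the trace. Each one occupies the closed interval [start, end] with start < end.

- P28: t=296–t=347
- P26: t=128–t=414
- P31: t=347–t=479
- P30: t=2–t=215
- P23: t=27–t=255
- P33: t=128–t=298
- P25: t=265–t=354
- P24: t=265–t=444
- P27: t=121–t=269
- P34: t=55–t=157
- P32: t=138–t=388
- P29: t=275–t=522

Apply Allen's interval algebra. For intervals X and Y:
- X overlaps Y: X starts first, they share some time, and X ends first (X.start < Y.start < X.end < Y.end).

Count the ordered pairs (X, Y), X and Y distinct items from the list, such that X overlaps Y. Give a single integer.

Checking all 132 ordered pairs for relation 'overlaps'; matching pairs in alphabetical order:
(P23, P26): P23 overlaps P26 ✓
(P23, P27): P23 overlaps P27 ✓
(P23, P32): P23 overlaps P32 ✓
(P23, P33): P23 overlaps P33 ✓
(P24, P29): P24 overlaps P29 ✓
(P24, P31): P24 overlaps P31 ✓
(P25, P29): P25 overlaps P29 ✓
(P25, P31): P25 overlaps P31 ✓
(P26, P24): P26 overlaps P24 ✓
(P26, P29): P26 overlaps P29 ✓
(P26, P31): P26 overlaps P31 ✓
(P27, P24): P27 overlaps P24 ✓
(P27, P25): P27 overlaps P25 ✓
(P27, P26): P27 overlaps P26 ✓
(P27, P32): P27 overlaps P32 ✓
(P27, P33): P27 overlaps P33 ✓
(P30, P23): P30 overlaps P23 ✓
(P30, P26): P30 overlaps P26 ✓
(P30, P27): P30 overlaps P27 ✓
(P30, P32): P30 overlaps P32 ✓
(P30, P33): P30 overlaps P33 ✓
(P32, P24): P32 overlaps P24 ✓
(P32, P29): P32 overlaps P29 ✓
(P32, P31): P32 overlaps P31 ✓
... plus 9 further pairs not listed.
Count: 33.

33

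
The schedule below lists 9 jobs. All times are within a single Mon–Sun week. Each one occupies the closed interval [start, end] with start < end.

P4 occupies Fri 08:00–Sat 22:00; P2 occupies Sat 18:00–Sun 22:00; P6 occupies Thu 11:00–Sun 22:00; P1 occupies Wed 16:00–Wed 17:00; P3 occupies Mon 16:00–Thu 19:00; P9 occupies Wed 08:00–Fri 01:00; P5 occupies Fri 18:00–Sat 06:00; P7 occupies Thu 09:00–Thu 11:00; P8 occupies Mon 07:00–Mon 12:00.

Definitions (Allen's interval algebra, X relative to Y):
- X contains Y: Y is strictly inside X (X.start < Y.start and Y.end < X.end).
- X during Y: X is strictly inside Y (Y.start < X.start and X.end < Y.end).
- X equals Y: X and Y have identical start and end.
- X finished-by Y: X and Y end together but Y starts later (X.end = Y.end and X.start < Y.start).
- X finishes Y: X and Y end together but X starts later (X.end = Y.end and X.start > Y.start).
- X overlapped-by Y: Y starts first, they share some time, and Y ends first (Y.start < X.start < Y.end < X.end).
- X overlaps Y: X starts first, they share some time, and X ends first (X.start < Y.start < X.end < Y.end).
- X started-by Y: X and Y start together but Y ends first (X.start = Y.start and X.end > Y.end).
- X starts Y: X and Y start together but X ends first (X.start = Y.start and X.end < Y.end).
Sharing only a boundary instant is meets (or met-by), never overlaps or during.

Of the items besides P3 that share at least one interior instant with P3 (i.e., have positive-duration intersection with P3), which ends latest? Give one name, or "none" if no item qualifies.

P6

Target P3 = [Mon 16:00, Thu 19:00].
P1 [Wed 16:00, Wed 17:00] → during → candidate.
P2 [Sat 18:00, Sun 22:00] → after → excluded.
P4 [Fri 08:00, Sat 22:00] → after → excluded.
P5 [Fri 18:00, Sat 06:00] → after → excluded.
P6 [Thu 11:00, Sun 22:00] → overlapped-by → candidate.
P7 [Thu 09:00, Thu 11:00] → during → candidate.
P8 [Mon 07:00, Mon 12:00] → before → excluded.
P9 [Wed 08:00, Fri 01:00] → overlapped-by → candidate.
Among candidates, latest end is Sun 22:00 → P6.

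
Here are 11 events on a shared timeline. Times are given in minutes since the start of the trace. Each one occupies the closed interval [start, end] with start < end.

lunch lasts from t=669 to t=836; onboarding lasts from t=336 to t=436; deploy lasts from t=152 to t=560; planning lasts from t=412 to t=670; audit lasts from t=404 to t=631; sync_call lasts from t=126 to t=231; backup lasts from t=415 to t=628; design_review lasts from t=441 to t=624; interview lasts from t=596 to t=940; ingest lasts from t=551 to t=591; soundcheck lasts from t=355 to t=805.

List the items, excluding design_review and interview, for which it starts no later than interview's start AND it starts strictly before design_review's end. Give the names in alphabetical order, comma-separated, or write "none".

Conditions: its start is no later than interview's start (X.start <= t=596) AND its start is strictly before design_review's end (X.start < t=624).
audit: start t=404 <= t=596? ✓; start t=404 < t=624? ✓ → yes.
backup: start t=415 <= t=596? ✓; start t=415 < t=624? ✓ → yes.
deploy: start t=152 <= t=596? ✓; start t=152 < t=624? ✓ → yes.
ingest: start t=551 <= t=596? ✓; start t=551 < t=624? ✓ → yes.
lunch: start t=669 <= t=596? ✗; start t=669 < t=624? ✗ → no.
onboarding: start t=336 <= t=596? ✓; start t=336 < t=624? ✓ → yes.
planning: start t=412 <= t=596? ✓; start t=412 < t=624? ✓ → yes.
soundcheck: start t=355 <= t=596? ✓; start t=355 < t=624? ✓ → yes.
sync_call: start t=126 <= t=596? ✓; start t=126 < t=624? ✓ → yes.
Result: audit, backup, deploy, ingest, onboarding, planning, soundcheck, sync_call.

audit, backup, deploy, ingest, onboarding, planning, soundcheck, sync_call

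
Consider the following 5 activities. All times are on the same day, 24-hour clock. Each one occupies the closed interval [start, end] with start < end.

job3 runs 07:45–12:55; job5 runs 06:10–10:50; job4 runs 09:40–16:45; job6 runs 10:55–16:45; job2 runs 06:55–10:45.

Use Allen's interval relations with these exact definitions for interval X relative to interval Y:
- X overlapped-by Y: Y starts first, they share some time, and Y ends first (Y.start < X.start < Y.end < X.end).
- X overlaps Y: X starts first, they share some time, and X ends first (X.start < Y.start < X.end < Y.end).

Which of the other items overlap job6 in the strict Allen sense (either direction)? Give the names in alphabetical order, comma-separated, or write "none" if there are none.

Target job6 = [10:55, 16:45].
job2 [06:55, 10:45] → before → no.
job3 [07:45, 12:55] → overlaps → yes.
job4 [09:40, 16:45] → finished-by → no.
job5 [06:10, 10:50] → before → no.
Result: job3.

job3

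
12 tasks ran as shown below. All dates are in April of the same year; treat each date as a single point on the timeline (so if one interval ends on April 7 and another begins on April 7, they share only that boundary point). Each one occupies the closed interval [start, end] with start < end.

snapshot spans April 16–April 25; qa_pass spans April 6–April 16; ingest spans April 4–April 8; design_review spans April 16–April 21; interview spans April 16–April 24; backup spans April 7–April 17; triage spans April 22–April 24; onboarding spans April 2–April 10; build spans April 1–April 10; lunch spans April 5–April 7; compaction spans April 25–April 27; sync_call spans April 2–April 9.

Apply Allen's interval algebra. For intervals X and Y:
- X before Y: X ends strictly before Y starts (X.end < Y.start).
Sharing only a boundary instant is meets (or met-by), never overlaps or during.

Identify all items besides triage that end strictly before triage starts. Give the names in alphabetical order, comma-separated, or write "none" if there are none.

Target triage = [April 22, April 24].
backup [April 7, April 17] → before → yes.
build [April 1, April 10] → before → yes.
compaction [April 25, April 27] → after → no.
design_review [April 16, April 21] → before → yes.
ingest [April 4, April 8] → before → yes.
interview [April 16, April 24] → finished-by → no.
lunch [April 5, April 7] → before → yes.
onboarding [April 2, April 10] → before → yes.
qa_pass [April 6, April 16] → before → yes.
snapshot [April 16, April 25] → contains → no.
sync_call [April 2, April 9] → before → yes.
Result: backup, build, design_review, ingest, lunch, onboarding, qa_pass, sync_call.

backup, build, design_review, ingest, lunch, onboarding, qa_pass, sync_call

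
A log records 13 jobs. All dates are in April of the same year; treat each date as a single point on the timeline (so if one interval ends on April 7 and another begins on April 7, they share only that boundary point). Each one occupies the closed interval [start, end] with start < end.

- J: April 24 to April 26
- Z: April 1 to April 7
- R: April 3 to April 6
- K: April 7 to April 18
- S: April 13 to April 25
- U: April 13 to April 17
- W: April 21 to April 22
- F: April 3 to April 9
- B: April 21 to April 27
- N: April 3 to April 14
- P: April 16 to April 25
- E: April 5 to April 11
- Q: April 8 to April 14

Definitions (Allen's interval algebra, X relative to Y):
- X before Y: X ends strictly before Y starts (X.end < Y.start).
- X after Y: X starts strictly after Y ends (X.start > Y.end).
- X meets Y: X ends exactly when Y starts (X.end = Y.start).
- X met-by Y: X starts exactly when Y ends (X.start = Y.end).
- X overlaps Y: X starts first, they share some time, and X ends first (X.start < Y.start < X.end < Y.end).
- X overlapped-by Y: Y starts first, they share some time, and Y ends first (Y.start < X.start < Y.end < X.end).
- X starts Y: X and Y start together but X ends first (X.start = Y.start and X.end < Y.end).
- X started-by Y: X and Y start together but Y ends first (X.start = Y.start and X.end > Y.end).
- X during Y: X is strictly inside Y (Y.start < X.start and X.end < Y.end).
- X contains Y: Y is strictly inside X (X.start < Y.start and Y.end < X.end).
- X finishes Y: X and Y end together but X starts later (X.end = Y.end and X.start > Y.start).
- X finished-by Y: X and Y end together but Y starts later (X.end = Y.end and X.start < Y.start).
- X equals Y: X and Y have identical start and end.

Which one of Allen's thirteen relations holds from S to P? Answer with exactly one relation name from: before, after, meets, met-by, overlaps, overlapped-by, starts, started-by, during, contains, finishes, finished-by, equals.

finished-by

S = [April 13, April 25]; P = [April 16, April 25].
Compare endpoints: S.start < P.start, S.start < P.end, S.end > P.start, S.end = P.end.
That pattern is 'finished-by'.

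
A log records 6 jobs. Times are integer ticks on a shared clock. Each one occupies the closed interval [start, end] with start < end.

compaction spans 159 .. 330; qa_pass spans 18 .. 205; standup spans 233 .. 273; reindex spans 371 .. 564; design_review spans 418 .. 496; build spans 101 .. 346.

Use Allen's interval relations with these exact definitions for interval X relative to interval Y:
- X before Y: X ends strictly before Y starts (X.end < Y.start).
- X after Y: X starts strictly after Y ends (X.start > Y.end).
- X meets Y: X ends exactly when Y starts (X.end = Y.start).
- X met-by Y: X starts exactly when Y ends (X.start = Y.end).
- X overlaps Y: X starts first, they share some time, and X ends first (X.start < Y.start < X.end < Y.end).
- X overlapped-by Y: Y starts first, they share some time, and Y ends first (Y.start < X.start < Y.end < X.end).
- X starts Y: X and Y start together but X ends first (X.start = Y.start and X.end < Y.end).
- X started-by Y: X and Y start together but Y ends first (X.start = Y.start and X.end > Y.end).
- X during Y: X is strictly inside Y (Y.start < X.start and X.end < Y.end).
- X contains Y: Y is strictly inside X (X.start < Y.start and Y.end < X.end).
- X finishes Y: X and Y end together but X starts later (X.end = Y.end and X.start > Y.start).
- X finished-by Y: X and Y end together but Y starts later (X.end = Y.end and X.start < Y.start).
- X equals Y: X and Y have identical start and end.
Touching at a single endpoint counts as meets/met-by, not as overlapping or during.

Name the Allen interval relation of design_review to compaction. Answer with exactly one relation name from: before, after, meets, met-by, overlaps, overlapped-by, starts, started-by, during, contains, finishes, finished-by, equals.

after

design_review = [418, 496]; compaction = [159, 330].
Compare endpoints: design_review.start > compaction.start, design_review.start > compaction.end, design_review.end > compaction.start, design_review.end > compaction.end.
That pattern is 'after'.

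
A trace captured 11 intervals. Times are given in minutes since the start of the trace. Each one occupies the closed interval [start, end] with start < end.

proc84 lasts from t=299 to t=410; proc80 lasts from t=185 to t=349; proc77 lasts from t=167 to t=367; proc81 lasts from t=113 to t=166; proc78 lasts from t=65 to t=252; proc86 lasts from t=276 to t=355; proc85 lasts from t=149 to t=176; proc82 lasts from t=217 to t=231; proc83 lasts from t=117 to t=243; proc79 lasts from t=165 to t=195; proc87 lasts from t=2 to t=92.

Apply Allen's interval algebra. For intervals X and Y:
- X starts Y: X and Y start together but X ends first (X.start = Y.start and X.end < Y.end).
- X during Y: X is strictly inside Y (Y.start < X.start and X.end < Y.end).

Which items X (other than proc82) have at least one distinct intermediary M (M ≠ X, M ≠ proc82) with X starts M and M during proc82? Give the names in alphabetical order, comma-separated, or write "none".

none

Target proc82 = [t=217, t=231].
Intermediaries M with M during proc82: none.
Union: none.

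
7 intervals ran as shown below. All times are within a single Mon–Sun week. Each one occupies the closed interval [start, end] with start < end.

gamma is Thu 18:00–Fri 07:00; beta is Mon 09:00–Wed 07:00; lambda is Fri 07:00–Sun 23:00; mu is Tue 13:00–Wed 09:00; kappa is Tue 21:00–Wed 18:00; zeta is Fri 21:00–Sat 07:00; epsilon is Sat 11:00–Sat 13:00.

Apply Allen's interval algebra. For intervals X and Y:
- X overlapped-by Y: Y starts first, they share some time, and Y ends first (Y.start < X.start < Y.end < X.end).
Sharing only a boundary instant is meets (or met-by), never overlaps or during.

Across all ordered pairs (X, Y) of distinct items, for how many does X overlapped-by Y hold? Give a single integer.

3

Checking all 42 ordered pairs for relation 'overlapped-by'; matching pairs in alphabetical order:
(kappa, beta): kappa overlapped-by beta ✓
(kappa, mu): kappa overlapped-by mu ✓
(mu, beta): mu overlapped-by beta ✓
Count: 3.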